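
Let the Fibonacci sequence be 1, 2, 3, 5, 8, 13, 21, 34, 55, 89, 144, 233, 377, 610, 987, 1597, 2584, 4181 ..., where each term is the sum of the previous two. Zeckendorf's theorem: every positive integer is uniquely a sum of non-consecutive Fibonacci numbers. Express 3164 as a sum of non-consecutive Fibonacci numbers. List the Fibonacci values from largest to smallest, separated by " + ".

Greedily peel off the largest Fibonacci term at each step:
take 2584 (≤ 3164); 3164 − 2584 = 580
take 377 (≤ 580); 580 − 377 = 203
take 144 (≤ 203); 203 − 144 = 59
take 55 (≤ 59); 59 − 55 = 4
take 3 (≤ 4); 4 − 3 = 1
take 1 (≤ 1); 1 − 1 = 0
So 3164 = 2584 + 377 + 144 + 55 + 3 + 1, with no two terms consecutive in the sequence.

2584 + 377 + 144 + 55 + 3 + 1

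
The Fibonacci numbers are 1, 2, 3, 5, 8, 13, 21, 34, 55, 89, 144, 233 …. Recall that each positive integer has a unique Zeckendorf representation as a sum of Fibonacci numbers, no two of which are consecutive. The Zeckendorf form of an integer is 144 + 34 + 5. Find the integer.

183

144 + 34 + 5 = 183.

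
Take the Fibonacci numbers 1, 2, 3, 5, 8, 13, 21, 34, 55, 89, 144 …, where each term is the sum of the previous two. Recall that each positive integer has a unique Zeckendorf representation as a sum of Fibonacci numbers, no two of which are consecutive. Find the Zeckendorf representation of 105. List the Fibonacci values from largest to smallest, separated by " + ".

89 + 13 + 3

subtract 89 from 105: 16 remains
subtract 13 from 16: 3 remains
subtract 3 from 3: 0 remains
So 105 = 89 + 13 + 3, with no two terms consecutive in the sequence.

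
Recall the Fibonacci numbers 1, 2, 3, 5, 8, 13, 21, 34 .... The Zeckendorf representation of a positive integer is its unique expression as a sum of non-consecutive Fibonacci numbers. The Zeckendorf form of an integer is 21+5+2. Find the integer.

28

21+5+2 = 28.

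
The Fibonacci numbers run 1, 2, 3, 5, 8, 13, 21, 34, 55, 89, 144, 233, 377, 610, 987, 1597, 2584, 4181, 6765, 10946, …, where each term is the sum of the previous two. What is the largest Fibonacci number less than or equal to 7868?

6765 ≤ 7868 < 10946, so the largest Fibonacci number not exceeding 7868 is 6765.

6765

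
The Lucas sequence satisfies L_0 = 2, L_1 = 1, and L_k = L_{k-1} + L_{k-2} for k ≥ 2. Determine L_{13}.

Iterating the recurrence up to L_{9} = 76 and L_{8} = 47:
L_{10} = L_{9} + L_{8} = 76 + 47 = 123
L_{11} = L_{10} + L_{9} = 123 + 76 = 199
L_{12} = L_{11} + L_{10} = 199 + 123 = 322
L_{13} = L_{12} + L_{11} = 322 + 199 = 521

521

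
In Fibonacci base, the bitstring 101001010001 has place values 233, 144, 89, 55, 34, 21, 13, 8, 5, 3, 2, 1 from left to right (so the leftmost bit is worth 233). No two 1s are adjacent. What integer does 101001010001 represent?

352

Summing the place values of the 1 bits: 233 + 89 + 21 + 8 + 1 = 352.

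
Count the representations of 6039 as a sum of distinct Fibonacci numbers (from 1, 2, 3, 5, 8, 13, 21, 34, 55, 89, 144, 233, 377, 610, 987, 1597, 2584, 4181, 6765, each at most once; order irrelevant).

Each representation comes from the Zeckendorf form by replacing some F_k with F_{k−1} + F_{k−2} where possible.
6039 = 4181+1597+233+21+5+2 = 4181+1597+233+13+8+5+2 = 4181+1597+144+89+21+5+2 = … (23 more), for 26 in all.

26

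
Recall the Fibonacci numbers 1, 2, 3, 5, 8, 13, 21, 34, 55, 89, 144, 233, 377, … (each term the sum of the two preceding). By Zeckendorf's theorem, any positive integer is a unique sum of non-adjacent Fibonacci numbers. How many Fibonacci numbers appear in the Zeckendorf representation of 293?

3

Repeatedly subtract the largest Fibonacci number that fits:
293 − 233 = 60
60 − 55 = 5
5 − 5 = 0
293 = 233 + 55 + 5, which has 3 terms.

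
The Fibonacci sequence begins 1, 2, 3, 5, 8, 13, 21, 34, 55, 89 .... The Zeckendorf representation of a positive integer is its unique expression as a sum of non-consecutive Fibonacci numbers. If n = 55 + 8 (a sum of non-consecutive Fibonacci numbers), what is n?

55 + 8 = 63.

63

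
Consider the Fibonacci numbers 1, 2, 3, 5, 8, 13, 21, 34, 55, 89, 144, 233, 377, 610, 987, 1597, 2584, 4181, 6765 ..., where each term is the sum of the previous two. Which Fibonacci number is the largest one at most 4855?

4181

4181 ≤ 4855 < 6765, so the largest Fibonacci number not exceeding 4855 is 4181.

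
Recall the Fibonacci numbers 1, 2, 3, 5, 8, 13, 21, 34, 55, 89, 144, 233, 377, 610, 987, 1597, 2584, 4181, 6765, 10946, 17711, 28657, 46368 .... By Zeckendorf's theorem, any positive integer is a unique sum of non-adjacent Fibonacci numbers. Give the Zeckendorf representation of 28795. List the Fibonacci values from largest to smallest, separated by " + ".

28657 + 89 + 34 + 13 + 2

Greedily peel off the largest Fibonacci term at each step:
take 28657 (≤ 28795); 28795 − 28657 = 138
take 89 (≤ 138); 138 − 89 = 49
take 34 (≤ 49); 49 − 34 = 15
take 13 (≤ 15); 15 − 13 = 2
take 2 (≤ 2); 2 − 2 = 0
So 28795 = 28657 + 89 + 34 + 13 + 2, with no two terms consecutive in the sequence.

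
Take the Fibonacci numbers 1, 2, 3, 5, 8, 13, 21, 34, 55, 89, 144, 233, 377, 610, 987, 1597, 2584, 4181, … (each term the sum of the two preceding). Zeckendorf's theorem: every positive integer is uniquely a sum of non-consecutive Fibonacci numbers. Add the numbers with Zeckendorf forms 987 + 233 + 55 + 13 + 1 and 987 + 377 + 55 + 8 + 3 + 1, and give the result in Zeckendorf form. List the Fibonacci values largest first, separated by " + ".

The two numbers are 1289 and 1431, so their sum is 2720.
subtract 2584 from 2720: 136 remains
subtract 89 from 136: 47 remains
subtract 34 from 47: 13 remains
subtract 13 from 13: 0 remains

2584 + 89 + 34 + 13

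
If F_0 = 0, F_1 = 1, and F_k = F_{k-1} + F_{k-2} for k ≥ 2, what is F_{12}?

144

Iterating the recurrence up to F_{5} = 5 and F_{4} = 3:
F_{6} = F_{5} + F_{4} = 5 + 3 = 8
F_{7} = F_{6} + F_{5} = 8 + 5 = 13
F_{8} = F_{7} + F_{6} = 13 + 8 = 21
F_{9} = F_{8} + F_{7} = 21 + 13 = 34
F_{10} = F_{9} + F_{8} = 34 + 21 = 55
F_{11} = F_{10} + F_{9} = 55 + 34 = 89
F_{12} = F_{11} + F_{10} = 89 + 55 = 144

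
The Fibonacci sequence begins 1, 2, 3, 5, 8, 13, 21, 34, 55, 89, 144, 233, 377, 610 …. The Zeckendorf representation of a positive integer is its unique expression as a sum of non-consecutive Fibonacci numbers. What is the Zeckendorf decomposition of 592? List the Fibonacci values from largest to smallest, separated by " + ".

Repeatedly subtract the largest Fibonacci number that fits:
subtract 377 from 592: 215 remains
subtract 144 from 215: 71 remains
subtract 55 from 71: 16 remains
subtract 13 from 16: 3 remains
subtract 3 from 3: 0 remains
So 592 = 377 + 144 + 55 + 13 + 3, with no two terms consecutive in the sequence.

377 + 144 + 55 + 13 + 3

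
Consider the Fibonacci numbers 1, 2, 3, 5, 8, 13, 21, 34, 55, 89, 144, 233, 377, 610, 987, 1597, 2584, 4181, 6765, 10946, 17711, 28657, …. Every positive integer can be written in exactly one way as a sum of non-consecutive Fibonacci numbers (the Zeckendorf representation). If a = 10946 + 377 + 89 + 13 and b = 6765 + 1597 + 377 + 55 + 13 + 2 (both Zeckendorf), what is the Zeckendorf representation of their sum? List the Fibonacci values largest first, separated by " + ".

17711 + 1597 + 610 + 233 + 55 + 21 + 5 + 2

The two numbers are 11425 and 8809, so their sum is 20234.
Repeatedly subtract the largest Fibonacci number that fits:
20234: greatest Fibonacci not exceeding it is 17711, leaving 2523
2523: greatest Fibonacci not exceeding it is 1597, leaving 926
926: greatest Fibonacci not exceeding it is 610, leaving 316
316: greatest Fibonacci not exceeding it is 233, leaving 83
83: greatest Fibonacci not exceeding it is 55, leaving 28
28: greatest Fibonacci not exceeding it is 21, leaving 7
7: greatest Fibonacci not exceeding it is 5, leaving 2
2: greatest Fibonacci not exceeding it is 2, leaving 0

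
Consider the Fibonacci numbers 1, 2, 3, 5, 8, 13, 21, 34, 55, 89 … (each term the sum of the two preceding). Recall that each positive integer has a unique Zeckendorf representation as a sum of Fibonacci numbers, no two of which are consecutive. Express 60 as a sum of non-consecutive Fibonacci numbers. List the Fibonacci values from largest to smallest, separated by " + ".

subtract 55 from 60: 5 remains
subtract 5 from 5: 0 remains
So 60 = 55 + 5, with no two terms consecutive in the sequence.

55 + 5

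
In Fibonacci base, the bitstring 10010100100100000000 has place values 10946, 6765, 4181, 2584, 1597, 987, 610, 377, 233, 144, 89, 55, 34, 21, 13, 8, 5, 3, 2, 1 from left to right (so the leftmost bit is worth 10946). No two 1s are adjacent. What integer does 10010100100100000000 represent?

Summing the place values of the 1 bits: 10946 + 2584 + 987 + 233 + 55 = 14805.

14805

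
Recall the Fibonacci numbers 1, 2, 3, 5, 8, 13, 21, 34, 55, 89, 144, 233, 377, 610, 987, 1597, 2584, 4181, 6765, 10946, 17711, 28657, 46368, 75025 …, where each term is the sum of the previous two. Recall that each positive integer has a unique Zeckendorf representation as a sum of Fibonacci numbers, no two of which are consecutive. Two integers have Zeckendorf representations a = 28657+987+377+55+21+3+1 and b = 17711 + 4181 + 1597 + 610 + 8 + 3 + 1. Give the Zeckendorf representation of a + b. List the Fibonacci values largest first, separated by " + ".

The two numbers are 30101 and 24111, so their sum is 54212.
46368 ≤ 54212 < 75025, so take 46368; remainder 7844
6765 ≤ 7844 < 10946, so take 6765; remainder 1079
987 ≤ 1079 < 1597, so take 987; remainder 92
89 ≤ 92 < 144, so take 89; remainder 3
3 ≤ 3 < 5, so take 3; remainder 0

46368 + 6765 + 987 + 89 + 3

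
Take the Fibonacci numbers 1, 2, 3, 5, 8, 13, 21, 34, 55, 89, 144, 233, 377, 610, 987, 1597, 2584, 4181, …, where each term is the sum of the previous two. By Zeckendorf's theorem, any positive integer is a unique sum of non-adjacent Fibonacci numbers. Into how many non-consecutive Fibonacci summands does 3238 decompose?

5

Repeatedly subtract the largest Fibonacci number that fits:
subtract 2584 from 3238: 654 remains
subtract 610 from 654: 44 remains
subtract 34 from 44: 10 remains
subtract 8 from 10: 2 remains
subtract 2 from 2: 0 remains
3238 = 2584 + 610 + 34 + 8 + 2, which has 5 terms.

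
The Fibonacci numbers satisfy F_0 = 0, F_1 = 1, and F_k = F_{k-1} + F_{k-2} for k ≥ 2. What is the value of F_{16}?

Iterating the recurrence up to F_{11} = 89 and F_{10} = 55:
F_{12} = F_{11} + F_{10} = 89 + 55 = 144
F_{13} = F_{12} + F_{11} = 144 + 89 = 233
F_{14} = F_{13} + F_{12} = 233 + 144 = 377
F_{15} = F_{14} + F_{13} = 377 + 233 = 610
F_{16} = F_{15} + F_{14} = 610 + 377 = 987

987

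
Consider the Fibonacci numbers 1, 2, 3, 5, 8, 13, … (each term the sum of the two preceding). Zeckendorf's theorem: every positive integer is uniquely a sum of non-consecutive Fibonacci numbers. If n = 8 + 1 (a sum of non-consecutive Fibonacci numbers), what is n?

9

8 + 1 = 9.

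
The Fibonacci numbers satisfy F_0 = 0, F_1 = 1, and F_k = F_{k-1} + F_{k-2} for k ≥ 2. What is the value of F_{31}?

Iterating the recurrence up to F_{27} = 196418 and F_{26} = 121393:
F_{28} = F_{27} + F_{26} = 196418 + 121393 = 317811
F_{29} = F_{28} + F_{27} = 317811 + 196418 = 514229
F_{30} = F_{29} + F_{28} = 514229 + 317811 = 832040
F_{31} = F_{30} + F_{29} = 832040 + 514229 = 1346269

1346269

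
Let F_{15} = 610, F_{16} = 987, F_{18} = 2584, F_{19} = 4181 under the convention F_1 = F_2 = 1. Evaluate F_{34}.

By the addition formula F_{m+n} = F_m F_{n+1} + F_{m−1} F_n with m=16, n=18: F_{34} = 987·4181 + 610·2584 = 4126647 + 1576240 = 5702887.

5702887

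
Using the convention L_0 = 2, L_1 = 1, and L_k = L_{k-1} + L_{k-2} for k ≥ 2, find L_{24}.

103682

Iterating the recurrence up to L_{18} = 5778 and L_{17} = 3571:
L_{19} = L_{18} + L_{17} = 5778 + 3571 = 9349
L_{20} = L_{19} + L_{18} = 9349 + 5778 = 15127
L_{21} = L_{20} + L_{19} = 15127 + 9349 = 24476
L_{22} = L_{21} + L_{20} = 24476 + 15127 = 39603
L_{23} = L_{22} + L_{21} = 39603 + 24476 = 64079
L_{24} = L_{23} + L_{22} = 64079 + 39603 = 103682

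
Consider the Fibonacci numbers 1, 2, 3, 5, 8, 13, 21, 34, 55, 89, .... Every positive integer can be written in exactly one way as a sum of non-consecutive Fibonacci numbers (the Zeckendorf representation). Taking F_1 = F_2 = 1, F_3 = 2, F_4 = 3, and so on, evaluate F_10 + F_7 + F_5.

F_10 + F_7 + F_5 = 55 + 13 + 5 = 73.

73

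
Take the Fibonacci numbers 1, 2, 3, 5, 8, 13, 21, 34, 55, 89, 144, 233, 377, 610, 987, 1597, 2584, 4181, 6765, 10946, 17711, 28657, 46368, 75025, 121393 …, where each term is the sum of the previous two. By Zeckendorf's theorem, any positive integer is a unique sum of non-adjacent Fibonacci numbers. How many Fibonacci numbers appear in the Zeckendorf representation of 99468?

Greedily peel off the largest Fibonacci term at each step:
subtract 75025 from 99468: 24443 remains
subtract 17711 from 24443: 6732 remains
subtract 4181 from 6732: 2551 remains
subtract 1597 from 2551: 954 remains
subtract 610 from 954: 344 remains
subtract 233 from 344: 111 remains
subtract 89 from 111: 22 remains
subtract 21 from 22: 1 remains
subtract 1 from 1: 0 remains
99468 = 75025 + 17711 + 4181 + 1597 + 610 + 233 + 89 + 21 + 1, which has 9 terms.

9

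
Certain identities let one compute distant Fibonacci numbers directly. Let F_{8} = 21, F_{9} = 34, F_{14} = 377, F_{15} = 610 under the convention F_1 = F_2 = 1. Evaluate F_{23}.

By the addition formula F_{m+n} = F_m F_{n+1} + F_{m−1} F_n with m=15, n=8: F_{23} = 610·34 + 377·21 = 20740 + 7917 = 28657.

28657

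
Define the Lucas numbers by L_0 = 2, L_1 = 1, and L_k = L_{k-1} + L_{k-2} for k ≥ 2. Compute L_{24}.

103682

Iterating the recurrence up to L_{19} = 9349 and L_{18} = 5778:
L_{20} = L_{19} + L_{18} = 9349 + 5778 = 15127
L_{21} = L_{20} + L_{19} = 15127 + 9349 = 24476
L_{22} = L_{21} + L_{20} = 24476 + 15127 = 39603
L_{23} = L_{22} + L_{21} = 39603 + 24476 = 64079
L_{24} = L_{23} + L_{22} = 64079 + 39603 = 103682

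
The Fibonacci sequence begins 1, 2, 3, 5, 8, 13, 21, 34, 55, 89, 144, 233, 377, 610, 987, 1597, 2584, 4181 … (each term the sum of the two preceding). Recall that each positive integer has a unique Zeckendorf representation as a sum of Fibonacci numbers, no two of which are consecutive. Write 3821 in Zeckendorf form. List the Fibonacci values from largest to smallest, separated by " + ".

2584 + 987 + 233 + 13 + 3 + 1

Greedy algorithm:
largest Fibonacci ≤ 3821 is 2584; 3821 − 2584 = 1237
largest Fibonacci ≤ 1237 is 987; 1237 − 987 = 250
largest Fibonacci ≤ 250 is 233; 250 − 233 = 17
largest Fibonacci ≤ 17 is 13; 17 − 13 = 4
largest Fibonacci ≤ 4 is 3; 4 − 3 = 1
largest Fibonacci ≤ 1 is 1; 1 − 1 = 0
So 3821 = 2584 + 987 + 233 + 13 + 3 + 1, with no two terms consecutive in the sequence.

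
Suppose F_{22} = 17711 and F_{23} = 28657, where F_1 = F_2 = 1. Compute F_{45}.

By F_{2k+1} = F_k² + F_{k+1}²: F_{45} = 17711² + 28657² = 313679521 + 821223649 = 1134903170.

1134903170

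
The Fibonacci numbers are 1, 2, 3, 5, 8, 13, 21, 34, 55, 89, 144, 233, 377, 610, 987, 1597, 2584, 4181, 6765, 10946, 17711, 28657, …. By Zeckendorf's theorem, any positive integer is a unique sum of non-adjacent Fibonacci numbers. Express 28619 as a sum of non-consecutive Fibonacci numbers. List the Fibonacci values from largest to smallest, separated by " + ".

subtract 17711 from 28619: 10908 remains
subtract 6765 from 10908: 4143 remains
subtract 2584 from 4143: 1559 remains
subtract 987 from 1559: 572 remains
subtract 377 from 572: 195 remains
subtract 144 from 195: 51 remains
subtract 34 from 51: 17 remains
subtract 13 from 17: 4 remains
subtract 3 from 4: 1 remains
subtract 1 from 1: 0 remains
So 28619 = 17711 + 6765 + 2584 + 987 + 377 + 144 + 34 + 13 + 3 + 1, with no two terms consecutive in the sequence.

17711 + 6765 + 2584 + 987 + 377 + 144 + 34 + 13 + 3 + 1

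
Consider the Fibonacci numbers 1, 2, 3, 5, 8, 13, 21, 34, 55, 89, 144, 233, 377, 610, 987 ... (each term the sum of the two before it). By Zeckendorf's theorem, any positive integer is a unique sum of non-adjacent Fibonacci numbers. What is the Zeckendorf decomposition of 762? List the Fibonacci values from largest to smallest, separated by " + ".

610 ≤ 762 < 987, so take 610; remainder 152
144 ≤ 152 < 233, so take 144; remainder 8
8 ≤ 8 < 13, so take 8; remainder 0
So 762 = 610 + 144 + 8, with no two terms consecutive in the sequence.

610 + 144 + 8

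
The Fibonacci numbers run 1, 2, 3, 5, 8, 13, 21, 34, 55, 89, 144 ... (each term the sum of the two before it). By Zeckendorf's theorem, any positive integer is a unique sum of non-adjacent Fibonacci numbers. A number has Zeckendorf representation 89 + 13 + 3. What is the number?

89 + 13 + 3 = 105.

105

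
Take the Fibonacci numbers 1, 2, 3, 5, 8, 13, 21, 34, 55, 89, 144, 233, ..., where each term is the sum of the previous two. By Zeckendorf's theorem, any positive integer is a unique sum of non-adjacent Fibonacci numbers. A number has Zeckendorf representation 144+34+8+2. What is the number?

188

144+34+8+2 = 188.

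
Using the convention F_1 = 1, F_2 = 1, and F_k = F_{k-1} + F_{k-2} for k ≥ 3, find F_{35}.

Iterating the recurrence up to F_{29} = 514229 and F_{28} = 317811:
F_{30} = F_{29} + F_{28} = 514229 + 317811 = 832040
F_{31} = F_{30} + F_{29} = 832040 + 514229 = 1346269
F_{32} = F_{31} + F_{30} = 1346269 + 832040 = 2178309
F_{33} = F_{32} + F_{31} = 2178309 + 1346269 = 3524578
F_{34} = F_{33} + F_{32} = 3524578 + 2178309 = 5702887
F_{35} = F_{34} + F_{33} = 5702887 + 3524578 = 9227465

9227465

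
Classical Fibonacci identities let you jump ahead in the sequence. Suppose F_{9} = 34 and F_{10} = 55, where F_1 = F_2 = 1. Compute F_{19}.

4181

By F_{2k+1} = F_k² + F_{k+1}²: F_{19} = 34² + 55² = 1156 + 3025 = 4181.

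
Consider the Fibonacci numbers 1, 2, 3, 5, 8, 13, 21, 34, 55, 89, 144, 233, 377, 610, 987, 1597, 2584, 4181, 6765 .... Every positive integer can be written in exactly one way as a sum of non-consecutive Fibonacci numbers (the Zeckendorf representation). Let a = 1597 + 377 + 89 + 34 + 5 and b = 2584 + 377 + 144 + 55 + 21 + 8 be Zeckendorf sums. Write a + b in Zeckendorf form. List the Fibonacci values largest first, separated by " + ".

4181 + 987 + 89 + 34

The two numbers are 2102 and 3189, so their sum is 5291.
Repeatedly subtract the largest Fibonacci number that fits:
subtract 4181 from 5291: 1110 remains
subtract 987 from 1110: 123 remains
subtract 89 from 123: 34 remains
subtract 34 from 34: 0 remains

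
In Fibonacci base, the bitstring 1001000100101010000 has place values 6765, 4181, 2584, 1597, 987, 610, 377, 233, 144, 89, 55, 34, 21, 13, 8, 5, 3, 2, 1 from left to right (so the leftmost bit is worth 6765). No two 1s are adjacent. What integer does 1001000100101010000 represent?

Summing the place values of the 1 bits: 6765 + 1597 + 233 + 55 + 21 + 8 = 8679.

8679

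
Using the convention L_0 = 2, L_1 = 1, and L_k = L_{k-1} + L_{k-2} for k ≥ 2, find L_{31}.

Iterating the recurrence up to L_{23} = 64079 and L_{22} = 39603:
L_{24} = L_{23} + L_{22} = 64079 + 39603 = 103682
L_{25} = L_{24} + L_{23} = 103682 + 64079 = 167761
L_{26} = L_{25} + L_{24} = 167761 + 103682 = 271443
L_{27} = L_{26} + L_{25} = 271443 + 167761 = 439204
L_{28} = L_{27} + L_{26} = 439204 + 271443 = 710647
L_{29} = L_{28} + L_{27} = 710647 + 439204 = 1149851
L_{30} = L_{29} + L_{28} = 1149851 + 710647 = 1860498
L_{31} = L_{30} + L_{29} = 1860498 + 1149851 = 3010349

3010349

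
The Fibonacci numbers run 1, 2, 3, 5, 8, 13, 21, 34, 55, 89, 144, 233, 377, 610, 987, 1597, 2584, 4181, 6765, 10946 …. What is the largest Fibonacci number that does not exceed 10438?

6765

6765 ≤ 10438 < 10946, so the largest Fibonacci number not exceeding 10438 is 6765.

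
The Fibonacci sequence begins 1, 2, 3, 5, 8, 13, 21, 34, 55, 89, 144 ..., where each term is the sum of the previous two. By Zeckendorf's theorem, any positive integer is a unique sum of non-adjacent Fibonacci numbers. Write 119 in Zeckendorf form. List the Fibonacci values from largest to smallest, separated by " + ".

Greedy algorithm:
subtract 89 from 119: 30 remains
subtract 21 from 30: 9 remains
subtract 8 from 9: 1 remains
subtract 1 from 1: 0 remains
So 119 = 89 + 21 + 8 + 1, with no two terms consecutive in the sequence.

89 + 21 + 8 + 1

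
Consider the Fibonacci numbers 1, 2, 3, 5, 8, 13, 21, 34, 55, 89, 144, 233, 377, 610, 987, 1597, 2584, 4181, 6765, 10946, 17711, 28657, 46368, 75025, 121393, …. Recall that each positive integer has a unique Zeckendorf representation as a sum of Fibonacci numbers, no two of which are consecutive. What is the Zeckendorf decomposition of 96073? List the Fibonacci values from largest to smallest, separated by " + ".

Repeatedly subtract the largest Fibonacci number that fits:
96073 − 75025 = 21048
21048 − 17711 = 3337
3337 − 2584 = 753
753 − 610 = 143
143 − 89 = 54
54 − 34 = 20
20 − 13 = 7
7 − 5 = 2
2 − 2 = 0
So 96073 = 75025 + 17711 + 2584 + 610 + 89 + 34 + 13 + 5 + 2, with no two terms consecutive in the sequence.

75025 + 17711 + 2584 + 610 + 89 + 34 + 13 + 5 + 2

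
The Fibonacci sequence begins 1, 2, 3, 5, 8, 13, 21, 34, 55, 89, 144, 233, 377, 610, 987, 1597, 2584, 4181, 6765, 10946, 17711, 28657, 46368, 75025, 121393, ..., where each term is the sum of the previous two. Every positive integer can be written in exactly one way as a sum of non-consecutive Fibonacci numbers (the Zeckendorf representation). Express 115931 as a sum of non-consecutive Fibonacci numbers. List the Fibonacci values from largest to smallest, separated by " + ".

Greedily peel off the largest Fibonacci term at each step:
115931 − 75025 = 40906
40906 − 28657 = 12249
12249 − 10946 = 1303
1303 − 987 = 316
316 − 233 = 83
83 − 55 = 28
28 − 21 = 7
7 − 5 = 2
2 − 2 = 0
So 115931 = 75025 + 28657 + 10946 + 987 + 233 + 55 + 21 + 5 + 2, with no two terms consecutive in the sequence.

75025 + 28657 + 10946 + 987 + 233 + 55 + 21 + 5 + 2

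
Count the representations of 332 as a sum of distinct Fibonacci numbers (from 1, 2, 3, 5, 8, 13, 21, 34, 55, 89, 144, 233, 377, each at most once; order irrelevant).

Starting from the Zeckendorf form and repeatedly splitting a term F_k into F_{k−1} + F_{k−2} (when neither is already used) reaches every representation.
332 = 233+89+8+2 = 233+89+5+3+2 = 233+55+34+8+2 = … (7 more), for 10 in all.

10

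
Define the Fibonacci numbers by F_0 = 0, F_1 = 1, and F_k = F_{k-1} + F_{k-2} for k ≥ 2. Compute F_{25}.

75025

Iterating the recurrence up to F_{17} = 1597 and F_{16} = 987:
F_{18} = F_{17} + F_{16} = 1597 + 987 = 2584
F_{19} = F_{18} + F_{17} = 2584 + 1597 = 4181
F_{20} = F_{19} + F_{18} = 4181 + 2584 = 6765
F_{21} = F_{20} + F_{19} = 6765 + 4181 = 10946
F_{22} = F_{21} + F_{20} = 10946 + 6765 = 17711
F_{23} = F_{22} + F_{21} = 17711 + 10946 = 28657
F_{24} = F_{23} + F_{22} = 28657 + 17711 = 46368
F_{25} = F_{24} + F_{23} = 46368 + 28657 = 75025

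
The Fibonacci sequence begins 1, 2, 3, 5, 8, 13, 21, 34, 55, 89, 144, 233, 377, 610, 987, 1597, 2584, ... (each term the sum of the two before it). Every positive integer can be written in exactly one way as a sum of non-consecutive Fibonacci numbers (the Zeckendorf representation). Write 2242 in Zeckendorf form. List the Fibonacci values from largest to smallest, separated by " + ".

1597 + 610 + 34 + 1

Greedy algorithm:
largest Fibonacci ≤ 2242 is 1597; 2242 − 1597 = 645
largest Fibonacci ≤ 645 is 610; 645 − 610 = 35
largest Fibonacci ≤ 35 is 34; 35 − 34 = 1
largest Fibonacci ≤ 1 is 1; 1 − 1 = 0
So 2242 = 1597 + 610 + 34 + 1, with no two terms consecutive in the sequence.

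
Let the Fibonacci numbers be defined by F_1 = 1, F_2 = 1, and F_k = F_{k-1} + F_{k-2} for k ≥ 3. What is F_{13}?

Iterating the recurrence up to F_{6} = 8 and F_{5} = 5:
F_{7} = F_{6} + F_{5} = 8 + 5 = 13
F_{8} = F_{7} + F_{6} = 13 + 8 = 21
F_{9} = F_{8} + F_{7} = 21 + 13 = 34
F_{10} = F_{9} + F_{8} = 34 + 21 = 55
F_{11} = F_{10} + F_{9} = 55 + 34 = 89
F_{12} = F_{11} + F_{10} = 89 + 55 = 144
F_{13} = F_{12} + F_{11} = 144 + 89 = 233

233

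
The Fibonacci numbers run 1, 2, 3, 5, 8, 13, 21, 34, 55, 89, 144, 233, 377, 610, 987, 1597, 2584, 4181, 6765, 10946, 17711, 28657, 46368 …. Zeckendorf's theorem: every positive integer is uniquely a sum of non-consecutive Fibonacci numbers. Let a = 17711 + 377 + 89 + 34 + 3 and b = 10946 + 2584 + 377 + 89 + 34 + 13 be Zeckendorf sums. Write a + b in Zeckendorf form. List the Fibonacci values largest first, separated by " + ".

28657 + 2584 + 987 + 21 + 8

The two numbers are 18214 and 14043, so their sum is 32257.
Greedy algorithm:
28657 ≤ 32257 < 46368, so take 28657; remainder 3600
2584 ≤ 3600 < 4181, so take 2584; remainder 1016
987 ≤ 1016 < 1597, so take 987; remainder 29
21 ≤ 29 < 34, so take 21; remainder 8
8 ≤ 8 < 13, so take 8; remainder 0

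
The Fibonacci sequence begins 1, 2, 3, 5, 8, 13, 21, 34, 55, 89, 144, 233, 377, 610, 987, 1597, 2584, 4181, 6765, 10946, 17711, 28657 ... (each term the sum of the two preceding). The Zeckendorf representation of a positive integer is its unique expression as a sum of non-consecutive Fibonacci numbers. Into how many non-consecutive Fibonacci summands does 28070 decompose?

largest Fibonacci ≤ 28070 is 17711; 28070 − 17711 = 10359
largest Fibonacci ≤ 10359 is 6765; 10359 − 6765 = 3594
largest Fibonacci ≤ 3594 is 2584; 3594 − 2584 = 1010
largest Fibonacci ≤ 1010 is 987; 1010 − 987 = 23
largest Fibonacci ≤ 23 is 21; 23 − 21 = 2
largest Fibonacci ≤ 2 is 2; 2 − 2 = 0
28070 = 17711 + 6765 + 2584 + 987 + 21 + 2, which has 6 terms.

6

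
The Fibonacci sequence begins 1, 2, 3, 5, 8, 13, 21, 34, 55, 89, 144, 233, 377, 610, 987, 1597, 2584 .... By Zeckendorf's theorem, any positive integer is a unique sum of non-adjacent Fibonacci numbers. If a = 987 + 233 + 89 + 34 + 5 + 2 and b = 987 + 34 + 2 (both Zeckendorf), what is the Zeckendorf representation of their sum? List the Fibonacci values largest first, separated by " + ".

1597 + 610 + 144 + 21 + 1

The two numbers are 1350 and 1023, so their sum is 2373.
2373: greatest Fibonacci not exceeding it is 1597, leaving 776
776: greatest Fibonacci not exceeding it is 610, leaving 166
166: greatest Fibonacci not exceeding it is 144, leaving 22
22: greatest Fibonacci not exceeding it is 21, leaving 1
1: greatest Fibonacci not exceeding it is 1, leaving 0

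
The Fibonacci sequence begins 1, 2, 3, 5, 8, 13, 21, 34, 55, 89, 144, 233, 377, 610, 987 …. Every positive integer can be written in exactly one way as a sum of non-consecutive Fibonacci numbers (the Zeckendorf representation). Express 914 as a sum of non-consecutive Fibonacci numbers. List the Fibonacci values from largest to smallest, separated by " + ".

610 + 233 + 55 + 13 + 3

914: greatest Fibonacci not exceeding it is 610, leaving 304
304: greatest Fibonacci not exceeding it is 233, leaving 71
71: greatest Fibonacci not exceeding it is 55, leaving 16
16: greatest Fibonacci not exceeding it is 13, leaving 3
3: greatest Fibonacci not exceeding it is 3, leaving 0
So 914 = 610 + 233 + 55 + 13 + 3, with no two terms consecutive in the sequence.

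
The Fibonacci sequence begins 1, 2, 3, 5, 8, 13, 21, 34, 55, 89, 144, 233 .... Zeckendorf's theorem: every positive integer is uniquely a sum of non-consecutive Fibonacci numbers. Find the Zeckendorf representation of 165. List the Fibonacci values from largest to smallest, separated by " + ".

largest Fibonacci ≤ 165 is 144; 165 − 144 = 21
largest Fibonacci ≤ 21 is 21; 21 − 21 = 0
So 165 = 144 + 21, with no two terms consecutive in the sequence.

144 + 21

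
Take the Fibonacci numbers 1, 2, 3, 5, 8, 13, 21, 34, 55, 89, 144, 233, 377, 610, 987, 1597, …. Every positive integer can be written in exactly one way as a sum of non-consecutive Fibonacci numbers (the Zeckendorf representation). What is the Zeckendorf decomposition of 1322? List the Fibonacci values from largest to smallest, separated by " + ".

Greedy algorithm:
take 987 (≤ 1322); 1322 − 987 = 335
take 233 (≤ 335); 335 − 233 = 102
take 89 (≤ 102); 102 − 89 = 13
take 13 (≤ 13); 13 − 13 = 0
So 1322 = 987 + 233 + 89 + 13, with no two terms consecutive in the sequence.

987 + 233 + 89 + 13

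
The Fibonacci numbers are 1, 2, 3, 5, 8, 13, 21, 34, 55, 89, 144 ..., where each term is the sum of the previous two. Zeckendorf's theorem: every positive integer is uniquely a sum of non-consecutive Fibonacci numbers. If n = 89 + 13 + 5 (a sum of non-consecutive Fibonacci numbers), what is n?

107

89 + 13 + 5 = 107.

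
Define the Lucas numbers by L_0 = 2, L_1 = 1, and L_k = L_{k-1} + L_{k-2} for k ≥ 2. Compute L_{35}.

20633239

Iterating the recurrence up to L_{29} = 1149851 and L_{28} = 710647:
L_{30} = L_{29} + L_{28} = 1149851 + 710647 = 1860498
L_{31} = L_{30} + L_{29} = 1860498 + 1149851 = 3010349
L_{32} = L_{31} + L_{30} = 3010349 + 1860498 = 4870847
L_{33} = L_{32} + L_{31} = 4870847 + 3010349 = 7881196
L_{34} = L_{33} + L_{32} = 7881196 + 4870847 = 12752043
L_{35} = L_{34} + L_{33} = 12752043 + 7881196 = 20633239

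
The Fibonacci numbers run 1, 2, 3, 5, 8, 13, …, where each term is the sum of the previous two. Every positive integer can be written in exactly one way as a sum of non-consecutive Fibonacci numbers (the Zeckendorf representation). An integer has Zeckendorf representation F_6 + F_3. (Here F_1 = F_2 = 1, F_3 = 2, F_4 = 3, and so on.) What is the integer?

10

F_6 + F_3 = 8 + 2 = 10.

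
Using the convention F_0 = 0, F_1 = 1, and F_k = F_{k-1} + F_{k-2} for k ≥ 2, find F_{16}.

987

Iterating the recurrence up to F_{8} = 21 and F_{7} = 13:
F_{9} = F_{8} + F_{7} = 21 + 13 = 34
F_{10} = F_{9} + F_{8} = 34 + 21 = 55
F_{11} = F_{10} + F_{9} = 55 + 34 = 89
F_{12} = F_{11} + F_{10} = 89 + 55 = 144
F_{13} = F_{12} + F_{11} = 144 + 89 = 233
F_{14} = F_{13} + F_{12} = 233 + 144 = 377
F_{15} = F_{14} + F_{13} = 377 + 233 = 610
F_{16} = F_{15} + F_{14} = 610 + 377 = 987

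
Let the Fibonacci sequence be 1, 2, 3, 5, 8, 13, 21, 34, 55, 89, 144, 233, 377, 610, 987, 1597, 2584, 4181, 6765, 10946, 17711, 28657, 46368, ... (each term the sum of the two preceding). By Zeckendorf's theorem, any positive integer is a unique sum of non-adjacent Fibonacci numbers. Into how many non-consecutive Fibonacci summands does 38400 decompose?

7

38400: greatest Fibonacci not exceeding it is 28657, leaving 9743
9743: greatest Fibonacci not exceeding it is 6765, leaving 2978
2978: greatest Fibonacci not exceeding it is 2584, leaving 394
394: greatest Fibonacci not exceeding it is 377, leaving 17
17: greatest Fibonacci not exceeding it is 13, leaving 4
4: greatest Fibonacci not exceeding it is 3, leaving 1
1: greatest Fibonacci not exceeding it is 1, leaving 0
38400 = 28657 + 6765 + 2584 + 377 + 13 + 3 + 1, which has 7 terms.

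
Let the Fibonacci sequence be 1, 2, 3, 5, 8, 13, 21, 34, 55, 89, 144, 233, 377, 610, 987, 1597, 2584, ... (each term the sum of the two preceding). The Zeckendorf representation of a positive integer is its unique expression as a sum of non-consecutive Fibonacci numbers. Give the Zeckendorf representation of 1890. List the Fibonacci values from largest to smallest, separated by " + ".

subtract 1597 from 1890: 293 remains
subtract 233 from 293: 60 remains
subtract 55 from 60: 5 remains
subtract 5 from 5: 0 remains
So 1890 = 1597 + 233 + 55 + 5, with no two terms consecutive in the sequence.

1597 + 233 + 55 + 5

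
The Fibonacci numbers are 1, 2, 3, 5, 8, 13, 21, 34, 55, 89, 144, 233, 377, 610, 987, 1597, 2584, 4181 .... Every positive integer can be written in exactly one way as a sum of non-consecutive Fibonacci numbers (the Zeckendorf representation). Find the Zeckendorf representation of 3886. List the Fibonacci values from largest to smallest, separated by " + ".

largest Fibonacci ≤ 3886 is 2584; 3886 − 2584 = 1302
largest Fibonacci ≤ 1302 is 987; 1302 − 987 = 315
largest Fibonacci ≤ 315 is 233; 315 − 233 = 82
largest Fibonacci ≤ 82 is 55; 82 − 55 = 27
largest Fibonacci ≤ 27 is 21; 27 − 21 = 6
largest Fibonacci ≤ 6 is 5; 6 − 5 = 1
largest Fibonacci ≤ 1 is 1; 1 − 1 = 0
So 3886 = 2584 + 987 + 233 + 55 + 21 + 5 + 1, with no two terms consecutive in the sequence.

2584 + 987 + 233 + 55 + 21 + 5 + 1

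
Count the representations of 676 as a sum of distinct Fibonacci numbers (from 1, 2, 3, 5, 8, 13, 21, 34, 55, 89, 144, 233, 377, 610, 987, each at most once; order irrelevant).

21

676 = 610+55+8+3 = 610+55+8+2+1 = 610+34+21+8+3 = 377+233+55+8+3 = 610+55+5+3+2+1 = … (16 more), for 21 in all.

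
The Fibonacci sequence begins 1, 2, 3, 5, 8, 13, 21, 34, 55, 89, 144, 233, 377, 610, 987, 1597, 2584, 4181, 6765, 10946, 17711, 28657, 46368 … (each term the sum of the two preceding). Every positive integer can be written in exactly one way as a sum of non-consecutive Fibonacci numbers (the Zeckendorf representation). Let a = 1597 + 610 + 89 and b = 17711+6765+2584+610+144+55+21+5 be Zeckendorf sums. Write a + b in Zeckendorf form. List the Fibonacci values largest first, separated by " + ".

28657 + 987 + 377 + 144 + 21 + 5

The two numbers are 2296 and 27895, so their sum is 30191.
take 28657 (≤ 30191); 30191 − 28657 = 1534
take 987 (≤ 1534); 1534 − 987 = 547
take 377 (≤ 547); 547 − 377 = 170
take 144 (≤ 170); 170 − 144 = 26
take 21 (≤ 26); 26 − 21 = 5
take 5 (≤ 5); 5 − 5 = 0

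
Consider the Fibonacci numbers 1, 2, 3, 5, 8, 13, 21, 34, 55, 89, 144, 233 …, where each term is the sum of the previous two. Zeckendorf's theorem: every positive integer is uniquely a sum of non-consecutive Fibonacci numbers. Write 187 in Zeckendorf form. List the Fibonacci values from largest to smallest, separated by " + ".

144 + 34 + 8 + 1

largest Fibonacci ≤ 187 is 144; 187 − 144 = 43
largest Fibonacci ≤ 43 is 34; 43 − 34 = 9
largest Fibonacci ≤ 9 is 8; 9 − 8 = 1
largest Fibonacci ≤ 1 is 1; 1 − 1 = 0
So 187 = 144 + 34 + 8 + 1, with no two terms consecutive in the sequence.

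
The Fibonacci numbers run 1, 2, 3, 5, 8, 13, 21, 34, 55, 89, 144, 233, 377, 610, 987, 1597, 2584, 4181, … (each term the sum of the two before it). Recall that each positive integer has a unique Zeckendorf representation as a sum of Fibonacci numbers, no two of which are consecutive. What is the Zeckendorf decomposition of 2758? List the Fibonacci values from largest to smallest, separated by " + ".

2584 + 144 + 21 + 8 + 1

Repeatedly subtract the largest Fibonacci number that fits:
subtract 2584 from 2758: 174 remains
subtract 144 from 174: 30 remains
subtract 21 from 30: 9 remains
subtract 8 from 9: 1 remains
subtract 1 from 1: 0 remains
So 2758 = 2584 + 144 + 21 + 8 + 1, with no two terms consecutive in the sequence.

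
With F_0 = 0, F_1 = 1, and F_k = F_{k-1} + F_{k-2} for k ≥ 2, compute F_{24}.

Iterating the recurrence up to F_{20} = 6765 and F_{19} = 4181:
F_{21} = F_{20} + F_{19} = 6765 + 4181 = 10946
F_{22} = F_{21} + F_{20} = 10946 + 6765 = 17711
F_{23} = F_{22} + F_{21} = 17711 + 10946 = 28657
F_{24} = F_{23} + F_{22} = 28657 + 17711 = 46368

46368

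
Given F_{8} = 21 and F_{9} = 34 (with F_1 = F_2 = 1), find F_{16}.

By the doubling identity F_{2k} = F_k(2F_{k+1} − F_k): F_{16} = 21·(2·34 − 21) = 21·47 = 987.

987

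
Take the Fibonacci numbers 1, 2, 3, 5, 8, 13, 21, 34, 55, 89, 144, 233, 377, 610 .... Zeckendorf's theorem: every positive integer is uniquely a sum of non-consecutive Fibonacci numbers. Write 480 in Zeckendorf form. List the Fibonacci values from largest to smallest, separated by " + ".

377 + 89 + 13 + 1

Greedily peel off the largest Fibonacci term at each step:
largest Fibonacci ≤ 480 is 377; 480 − 377 = 103
largest Fibonacci ≤ 103 is 89; 103 − 89 = 14
largest Fibonacci ≤ 14 is 13; 14 − 13 = 1
largest Fibonacci ≤ 1 is 1; 1 − 1 = 0
So 480 = 377 + 89 + 13 + 1, with no two terms consecutive in the sequence.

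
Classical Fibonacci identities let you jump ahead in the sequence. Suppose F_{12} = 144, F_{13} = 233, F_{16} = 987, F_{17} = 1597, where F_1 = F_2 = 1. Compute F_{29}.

514229

By the addition formula F_{m+n} = F_m F_{n+1} + F_{m−1} F_n with m=13, n=16: F_{29} = 233·1597 + 144·987 = 372101 + 142128 = 514229.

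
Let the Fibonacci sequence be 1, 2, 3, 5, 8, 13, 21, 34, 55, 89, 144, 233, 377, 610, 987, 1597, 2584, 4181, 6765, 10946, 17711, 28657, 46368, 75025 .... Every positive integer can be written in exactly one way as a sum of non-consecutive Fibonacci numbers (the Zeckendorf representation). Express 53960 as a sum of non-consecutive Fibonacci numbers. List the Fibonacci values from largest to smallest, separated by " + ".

46368 + 6765 + 610 + 144 + 55 + 13 + 5

53960 − 46368 = 7592
7592 − 6765 = 827
827 − 610 = 217
217 − 144 = 73
73 − 55 = 18
18 − 13 = 5
5 − 5 = 0
So 53960 = 46368 + 6765 + 610 + 144 + 55 + 13 + 5, with no two terms consecutive in the sequence.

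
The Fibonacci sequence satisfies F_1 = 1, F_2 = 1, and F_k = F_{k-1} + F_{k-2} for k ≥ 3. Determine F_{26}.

Iterating the recurrence up to F_{21} = 10946 and F_{20} = 6765:
F_{22} = F_{21} + F_{20} = 10946 + 6765 = 17711
F_{23} = F_{22} + F_{21} = 17711 + 10946 = 28657
F_{24} = F_{23} + F_{22} = 28657 + 17711 = 46368
F_{25} = F_{24} + F_{23} = 46368 + 28657 = 75025
F_{26} = F_{25} + F_{24} = 75025 + 46368 = 121393

121393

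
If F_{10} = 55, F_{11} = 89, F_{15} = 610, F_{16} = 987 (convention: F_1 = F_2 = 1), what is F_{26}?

121393

By the addition formula F_{m+n} = F_m F_{n+1} + F_{m−1} F_n with m=11, n=15: F_{26} = 89·987 + 55·610 = 87843 + 33550 = 121393.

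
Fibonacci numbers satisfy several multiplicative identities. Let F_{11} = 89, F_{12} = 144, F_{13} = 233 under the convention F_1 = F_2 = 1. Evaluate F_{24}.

By the addition formula F_{m+n} = F_m F_{n+1} + F_{m−1} F_n with m=12, n=12: F_{24} = 144·233 + 89·144 = 33552 + 12816 = 46368.

46368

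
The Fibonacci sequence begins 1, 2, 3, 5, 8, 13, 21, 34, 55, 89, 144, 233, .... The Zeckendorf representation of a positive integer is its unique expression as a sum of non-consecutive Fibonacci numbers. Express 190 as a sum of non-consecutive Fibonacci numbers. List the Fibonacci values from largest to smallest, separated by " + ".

144 + 34 + 8 + 3 + 1

190 − 144 = 46
46 − 34 = 12
12 − 8 = 4
4 − 3 = 1
1 − 1 = 0
So 190 = 144 + 34 + 8 + 3 + 1, with no two terms consecutive in the sequence.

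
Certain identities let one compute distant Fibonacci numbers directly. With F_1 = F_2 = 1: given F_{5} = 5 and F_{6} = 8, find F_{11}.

89

By F_{2k+1} = F_k² + F_{k+1}²: F_{11} = 5² + 8² = 25 + 64 = 89.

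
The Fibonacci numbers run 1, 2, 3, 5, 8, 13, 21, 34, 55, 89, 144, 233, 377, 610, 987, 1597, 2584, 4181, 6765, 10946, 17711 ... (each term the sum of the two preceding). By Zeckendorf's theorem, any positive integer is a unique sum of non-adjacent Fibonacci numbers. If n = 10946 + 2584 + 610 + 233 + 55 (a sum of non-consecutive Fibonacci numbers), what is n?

14428

10946 + 2584 + 610 + 233 + 55 = 14428.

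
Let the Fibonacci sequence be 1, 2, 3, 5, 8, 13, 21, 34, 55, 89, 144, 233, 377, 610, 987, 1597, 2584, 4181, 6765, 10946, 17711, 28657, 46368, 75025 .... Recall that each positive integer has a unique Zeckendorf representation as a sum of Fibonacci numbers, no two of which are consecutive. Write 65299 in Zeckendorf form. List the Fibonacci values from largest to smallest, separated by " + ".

65299 − 46368 = 18931
18931 − 17711 = 1220
1220 − 987 = 233
233 − 233 = 0
So 65299 = 46368 + 17711 + 987 + 233, with no two terms consecutive in the sequence.

46368 + 17711 + 987 + 233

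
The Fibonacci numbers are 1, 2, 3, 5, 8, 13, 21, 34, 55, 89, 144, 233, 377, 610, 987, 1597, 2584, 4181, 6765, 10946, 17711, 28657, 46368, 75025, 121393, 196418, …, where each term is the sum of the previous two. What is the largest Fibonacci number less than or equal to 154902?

121393

121393 ≤ 154902 < 196418, so the largest Fibonacci number not exceeding 154902 is 121393.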